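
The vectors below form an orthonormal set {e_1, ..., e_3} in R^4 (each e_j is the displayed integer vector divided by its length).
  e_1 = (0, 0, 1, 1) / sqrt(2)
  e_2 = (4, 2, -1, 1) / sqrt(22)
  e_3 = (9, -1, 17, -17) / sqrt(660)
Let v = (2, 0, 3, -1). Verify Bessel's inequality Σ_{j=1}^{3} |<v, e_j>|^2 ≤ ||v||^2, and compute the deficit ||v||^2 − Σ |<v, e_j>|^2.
Σ |<v, e_j>|^2 = 209/15; ||v||^2 = 14; deficit = 1/15

Write each e_j = u_j / sqrt(<u_j, u_j>) where u_j is the displayed integer vector. Then <v, e_j> = <v, u_j> / sqrt(<u_j, u_j>), so |<v, e_j>|^2 = <v, u_j>^2 / <u_j, u_j>.
Coefficients: <v, e_1> = 2/sqrt(2), <v, e_2> = 4/sqrt(22), <v, e_3> = 86/sqrt(660).
Square and sum: Σ |<v, e_j>|^2 = 209/15.
Compute ||v||^2 = v·v = 14.
Deficit = 14 − 209/15 = 1/15 ≥ 0, confirming Bessel's inequality. (The deficit equals ||v − Σ <v,e_j> e_j||^2, the squared distance from v to span{e_j}.)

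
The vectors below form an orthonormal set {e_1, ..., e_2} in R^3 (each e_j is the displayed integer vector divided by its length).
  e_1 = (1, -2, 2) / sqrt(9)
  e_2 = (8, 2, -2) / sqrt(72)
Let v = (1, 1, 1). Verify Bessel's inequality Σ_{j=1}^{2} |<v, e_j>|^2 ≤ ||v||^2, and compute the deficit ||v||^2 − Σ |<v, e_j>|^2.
Σ |<v, e_j>|^2 = 1; ||v||^2 = 3; deficit = 2

Write each e_j = u_j / sqrt(<u_j, u_j>) where u_j is the displayed integer vector. Then <v, e_j> = <v, u_j> / sqrt(<u_j, u_j>), so |<v, e_j>|^2 = <v, u_j>^2 / <u_j, u_j>.
Coefficients: <v, e_1> = 1/sqrt(9), <v, e_2> = 8/sqrt(72).
Square and sum: Σ |<v, e_j>|^2 = 1.
Compute ||v||^2 = v·v = 3.
Deficit = 3 − 1 = 2 ≥ 0, confirming Bessel's inequality. (The deficit equals ||v − Σ <v,e_j> e_j||^2, the squared distance from v to span{e_j}.)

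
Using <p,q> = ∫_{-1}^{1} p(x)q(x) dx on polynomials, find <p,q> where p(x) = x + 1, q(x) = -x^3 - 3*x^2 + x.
<p,q> = -26/15

Expand the product: p(x)·q(x) = -x^4 - 4*x^3 - 2*x^2 + x.
∫_{-1}^{1} of each monomial x^k gives [2/(k+1) if k even, 0 if k odd]. Integrating term-by-term (or equivalently evaluating the antiderivative F(x) = -x^5/5 - x^4 - 2*x^3/3 + x^2/2 at the endpoints):
  F(1) − F(−1) = -41/30 − (11/30) = -26/15.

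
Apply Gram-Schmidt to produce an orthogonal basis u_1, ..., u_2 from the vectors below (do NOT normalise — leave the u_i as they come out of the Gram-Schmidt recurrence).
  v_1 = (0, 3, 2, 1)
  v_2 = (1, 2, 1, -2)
Orthogonal basis:
  u_1 = (0, 3, 2, 1)
  u_2 = (1, 5/7, 1/7, -17/7)

Apply the Gram-Schmidt recurrence
  u_1 = v_1
  u_i = v_i − Σ_{j<i} ((v_i · u_j) / (u_j · u_j)) · u_j.

Step by step this gives:
  u_1 = (0, 3, 2, 1)
  u_2 = (1, 5/7, 1/7, -17/7)

Orthogonality check:
  u_2 · u_1 = 0 (should be 0)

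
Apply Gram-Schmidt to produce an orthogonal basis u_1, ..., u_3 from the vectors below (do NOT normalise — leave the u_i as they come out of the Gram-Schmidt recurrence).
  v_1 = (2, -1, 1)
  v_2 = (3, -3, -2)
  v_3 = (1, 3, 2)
Orthogonal basis:
  u_1 = (2, -1, 1)
  u_2 = (2/3, -11/6, -19/6)
  u_3 = (100/83, 140/83, -60/83)

Apply the Gram-Schmidt recurrence
  u_1 = v_1
  u_i = v_i − Σ_{j<i} ((v_i · u_j) / (u_j · u_j)) · u_j.

Step by step this gives:
  u_1 = (2, -1, 1)
  u_2 = (2/3, -11/6, -19/6)
  u_3 = (100/83, 140/83, -60/83)

Orthogonality check:
  u_2 · u_1 = 0 (should be 0)
  u_3 · u_1 = 0 (should be 0)
  u_3 · u_2 = 0 (should be 0)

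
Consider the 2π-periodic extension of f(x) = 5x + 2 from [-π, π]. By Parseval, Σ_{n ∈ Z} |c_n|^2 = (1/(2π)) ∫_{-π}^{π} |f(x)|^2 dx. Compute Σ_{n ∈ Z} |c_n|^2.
Σ |c_n|^2 = 25π^2/3 + 4

Expand and integrate term by term over [-π, π]:
  ∫ (5x)^2 dx = 25·(2π^3/3); ∫ 2·5·(2)·x dx = 0 (odd integrand); ∫ 2^2 dx = 4·2π.
So (1/(2π)) ∫_{-π}^{π} (5x + 2)^2 dx = 25π^2/3 + 4 = 25π^2/3 + 4.
Parseval ⇒ Σ |c_n|^2 = 25π^2/3 + 4.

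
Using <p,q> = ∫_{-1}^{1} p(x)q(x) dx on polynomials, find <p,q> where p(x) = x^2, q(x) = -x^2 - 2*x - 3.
<p,q> = -12/5

Expand the product: p(x)·q(x) = -x^4 - 2*x^3 - 3*x^2.
∫_{-1}^{1} of each monomial x^k gives [2/(k+1) if k even, 0 if k odd]. Integrating term-by-term (or equivalently evaluating the antiderivative F(x) = -x^5/5 - x^4/2 - x^3 at the endpoints):
  F(1) − F(−1) = -17/10 − (7/10) = -12/5.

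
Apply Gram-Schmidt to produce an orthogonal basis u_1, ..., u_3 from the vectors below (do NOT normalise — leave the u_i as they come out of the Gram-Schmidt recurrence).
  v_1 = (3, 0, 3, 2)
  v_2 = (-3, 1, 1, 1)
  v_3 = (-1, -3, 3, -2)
Orthogonal basis:
  u_1 = (3, 0, 3, 2)
  u_2 = (-27/11, 1, 17/11, 15/11)
  u_3 = (-121/124, -387/124, 315/124, -291/124)

Apply the Gram-Schmidt recurrence
  u_1 = v_1
  u_i = v_i − Σ_{j<i} ((v_i · u_j) / (u_j · u_j)) · u_j.

Step by step this gives:
  u_1 = (3, 0, 3, 2)
  u_2 = (-27/11, 1, 17/11, 15/11)
  u_3 = (-121/124, -387/124, 315/124, -291/124)

Orthogonality check:
  u_2 · u_1 = 0 (should be 0)
  u_3 · u_1 = 0 (should be 0)
  u_3 · u_2 = 0 (should be 0)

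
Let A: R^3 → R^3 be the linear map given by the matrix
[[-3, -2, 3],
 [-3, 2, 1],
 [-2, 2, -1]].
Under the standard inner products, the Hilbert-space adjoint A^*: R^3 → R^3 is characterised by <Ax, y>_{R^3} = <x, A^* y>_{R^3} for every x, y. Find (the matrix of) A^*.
A^* = A^T =
[[-3, -3, -2],
 [-2, 2, 2],
 [3, 1, -1]]

For real matrices with standard dot products, the defining identity <Ax, y> = <x, A^* y> gives (Ax)^T y = x^T (A^*) y, i.e. x^T A^T y = x^T (A^*) y. Since this holds for all x, y, we must have A^* = A^T. Therefore
A^* =
[[-3, -3, -2],
 [-2, 2, 2],
 [3, 1, -1]].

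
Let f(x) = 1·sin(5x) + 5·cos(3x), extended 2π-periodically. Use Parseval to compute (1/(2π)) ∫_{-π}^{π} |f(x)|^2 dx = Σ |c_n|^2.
Σ |c_n|^2 = 13

Expand |f|^2 and use orthogonality of {sin(nx), cos(mx)} on [-π, π]:
  ∫_{-π}^{π} sin(nx)^2 dx = π, ∫ cos(mx)^2 dx = π, and cross terms integrate to 0.
So ∫_{-π}^{π} f(x)^2 dx = 1^2 · π + 5^2 · π = (1 + 25)π.
Divide by 2π: (1 + 25)/2 = 13.
By Parseval, this equals Σ |c_n|^2.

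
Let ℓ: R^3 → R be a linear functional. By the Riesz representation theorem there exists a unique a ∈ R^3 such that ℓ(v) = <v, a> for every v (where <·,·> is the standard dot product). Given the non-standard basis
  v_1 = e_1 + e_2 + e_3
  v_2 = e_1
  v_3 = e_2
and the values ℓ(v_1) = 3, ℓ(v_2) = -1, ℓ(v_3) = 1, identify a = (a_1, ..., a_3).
a = (-1, 1, 3)

Write a = (a_1, ..., a_3) in the standard basis. For each basis vector v_i, ℓ(v_i) = <v_i, a> is a linear equation in the a_j's. Collect the n equations into a matrix system V a = ℓ, where row i of V is v_i (expressed in the standard basis). Since V is invertible (lower-triangular with 1s on the diagonal, up to permutation), solve by back-substitution:
  V =
[[1, 1, 1],
 [1, 0, 0],
 [0, 1, 0]]
  V a = (3, -1, 1)
Solving gives a = (-1, 1, 3).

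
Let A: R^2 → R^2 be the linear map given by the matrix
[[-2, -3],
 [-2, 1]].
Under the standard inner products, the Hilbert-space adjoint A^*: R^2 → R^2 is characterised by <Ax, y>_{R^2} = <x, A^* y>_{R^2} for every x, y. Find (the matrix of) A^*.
A^* = A^T =
[[-2, -2],
 [-3, 1]]

For real matrices with standard dot products, the defining identity <Ax, y> = <x, A^* y> gives (Ax)^T y = x^T (A^*) y, i.e. x^T A^T y = x^T (A^*) y. Since this holds for all x, y, we must have A^* = A^T. Therefore
A^* =
[[-2, -2],
 [-3, 1]].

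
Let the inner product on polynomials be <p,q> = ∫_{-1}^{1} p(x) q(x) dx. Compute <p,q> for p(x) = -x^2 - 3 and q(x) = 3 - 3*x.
<p,q> = -20

Expand the product: p(x)·q(x) = 3*x^3 - 3*x^2 + 9*x - 9.
∫_{-1}^{1} of each monomial x^k gives [2/(k+1) if k even, 0 if k odd]. Integrating term-by-term (or equivalently evaluating the antiderivative F(x) = 3*x^4/4 - x^3 + 9*x^2/2 - 9*x at the endpoints):
  F(1) − F(−1) = -19/4 − (61/4) = -20.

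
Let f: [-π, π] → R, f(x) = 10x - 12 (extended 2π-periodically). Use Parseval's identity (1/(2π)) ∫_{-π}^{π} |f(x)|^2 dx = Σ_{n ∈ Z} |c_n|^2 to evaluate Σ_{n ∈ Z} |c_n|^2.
Σ |c_n|^2 = 100π^2/3 + 144

Expand and integrate term by term over [-π, π]:
  ∫ (10x)^2 dx = 100·(2π^3/3); ∫ 2·10·(-12)·x dx = 0 (odd integrand); ∫ (-12)^2 dx = 144·2π.
So (1/(2π)) ∫_{-π}^{π} (10x - 12)^2 dx = 100π^2/3 + 144 = 100π^2/3 + 144.
Parseval ⇒ Σ |c_n|^2 = 100π^2/3 + 144.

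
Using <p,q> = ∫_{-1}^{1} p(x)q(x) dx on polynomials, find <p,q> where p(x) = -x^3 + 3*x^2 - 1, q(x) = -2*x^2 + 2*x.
<p,q> = -28/15

Expand the product: p(x)·q(x) = 2*x^5 - 8*x^4 + 6*x^3 + 2*x^2 - 2*x.
∫_{-1}^{1} of each monomial x^k gives [2/(k+1) if k even, 0 if k odd]. Integrating term-by-term (or equivalently evaluating the antiderivative F(x) = x^6/3 - 8*x^5/5 + 3*x^4/2 + 2*x^3/3 - x^2 at the endpoints):
  F(1) − F(−1) = -1/10 − (53/30) = -28/15.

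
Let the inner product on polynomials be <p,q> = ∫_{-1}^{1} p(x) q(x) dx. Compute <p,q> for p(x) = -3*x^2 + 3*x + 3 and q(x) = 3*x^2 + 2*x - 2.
<p,q> = -8/5

Expand the product: p(x)·q(x) = -9*x^4 + 3*x^3 + 21*x^2 - 6.
∫_{-1}^{1} of each monomial x^k gives [2/(k+1) if k even, 0 if k odd]. Integrating term-by-term (or equivalently evaluating the antiderivative F(x) = -9*x^5/5 + 3*x^4/4 + 7*x^3 - 6*x at the endpoints):
  F(1) − F(−1) = -1/20 − (31/20) = -8/5.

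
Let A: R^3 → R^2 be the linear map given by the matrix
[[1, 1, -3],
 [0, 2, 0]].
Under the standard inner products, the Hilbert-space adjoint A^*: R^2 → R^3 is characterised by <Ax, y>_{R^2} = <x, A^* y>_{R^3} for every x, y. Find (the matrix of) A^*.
A^* = A^T =
[[1, 0],
 [1, 2],
 [-3, 0]]

For real matrices with standard dot products, the defining identity <Ax, y> = <x, A^* y> gives (Ax)^T y = x^T (A^*) y, i.e. x^T A^T y = x^T (A^*) y. Since this holds for all x, y, we must have A^* = A^T. Therefore
A^* =
[[1, 0],
 [1, 2],
 [-3, 0]].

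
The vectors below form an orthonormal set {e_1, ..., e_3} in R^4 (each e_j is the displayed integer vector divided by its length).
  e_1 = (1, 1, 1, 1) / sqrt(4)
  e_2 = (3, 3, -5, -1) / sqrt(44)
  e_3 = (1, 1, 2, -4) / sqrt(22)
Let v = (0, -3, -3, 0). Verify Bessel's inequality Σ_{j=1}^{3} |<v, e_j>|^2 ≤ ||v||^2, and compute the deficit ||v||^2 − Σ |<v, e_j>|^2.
Σ |<v, e_j>|^2 = 27/2; ||v||^2 = 18; deficit = 9/2

Write each e_j = u_j / sqrt(<u_j, u_j>) where u_j is the displayed integer vector. Then <v, e_j> = <v, u_j> / sqrt(<u_j, u_j>), so |<v, e_j>|^2 = <v, u_j>^2 / <u_j, u_j>.
Coefficients: <v, e_1> = -6/sqrt(4), <v, e_2> = 6/sqrt(44), <v, e_3> = -9/sqrt(22).
Square and sum: Σ |<v, e_j>|^2 = 27/2.
Compute ||v||^2 = v·v = 18.
Deficit = 18 − 27/2 = 9/2 ≥ 0, confirming Bessel's inequality. (The deficit equals ||v − Σ <v,e_j> e_j||^2, the squared distance from v to span{e_j}.)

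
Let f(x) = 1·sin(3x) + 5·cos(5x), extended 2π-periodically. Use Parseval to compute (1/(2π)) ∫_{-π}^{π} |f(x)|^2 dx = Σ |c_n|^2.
Σ |c_n|^2 = 13

Expand |f|^2 and use orthogonality of {sin(nx), cos(mx)} on [-π, π]:
  ∫_{-π}^{π} sin(nx)^2 dx = π, ∫ cos(mx)^2 dx = π, and cross terms integrate to 0.
So ∫_{-π}^{π} f(x)^2 dx = 1^2 · π + 5^2 · π = (1 + 25)π.
Divide by 2π: (1 + 25)/2 = 13.
By Parseval, this equals Σ |c_n|^2.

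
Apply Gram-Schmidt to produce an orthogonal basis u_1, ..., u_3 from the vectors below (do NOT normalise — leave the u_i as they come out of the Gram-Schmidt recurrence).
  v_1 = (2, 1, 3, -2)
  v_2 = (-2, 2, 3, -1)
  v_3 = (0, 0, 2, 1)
Orthogonal basis:
  u_1 = (2, 1, 3, -2)
  u_2 = (-3, 3/2, 3/2, 0)
  u_3 = (2/9, -5/9, 1, 13/9)

Apply the Gram-Schmidt recurrence
  u_1 = v_1
  u_i = v_i − Σ_{j<i} ((v_i · u_j) / (u_j · u_j)) · u_j.

Step by step this gives:
  u_1 = (2, 1, 3, -2)
  u_2 = (-3, 3/2, 3/2, 0)
  u_3 = (2/9, -5/9, 1, 13/9)

Orthogonality check:
  u_2 · u_1 = 0 (should be 0)
  u_3 · u_1 = 0 (should be 0)
  u_3 · u_2 = 0 (should be 0)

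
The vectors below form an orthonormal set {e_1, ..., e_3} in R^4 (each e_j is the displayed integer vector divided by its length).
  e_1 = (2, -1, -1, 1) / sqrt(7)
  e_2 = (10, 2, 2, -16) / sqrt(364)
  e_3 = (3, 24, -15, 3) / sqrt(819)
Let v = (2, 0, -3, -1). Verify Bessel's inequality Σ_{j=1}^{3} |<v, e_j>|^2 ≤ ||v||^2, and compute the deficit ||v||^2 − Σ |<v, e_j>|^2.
Σ |<v, e_j>|^2 = 73/7; ||v||^2 = 14; deficit = 25/7

Write each e_j = u_j / sqrt(<u_j, u_j>) where u_j is the displayed integer vector. Then <v, e_j> = <v, u_j> / sqrt(<u_j, u_j>), so |<v, e_j>|^2 = <v, u_j>^2 / <u_j, u_j>.
Coefficients: <v, e_1> = 6/sqrt(7), <v, e_2> = 30/sqrt(364), <v, e_3> = 48/sqrt(819).
Square and sum: Σ |<v, e_j>|^2 = 73/7.
Compute ||v||^2 = v·v = 14.
Deficit = 14 − 73/7 = 25/7 ≥ 0, confirming Bessel's inequality. (The deficit equals ||v − Σ <v,e_j> e_j||^2, the squared distance from v to span{e_j}.)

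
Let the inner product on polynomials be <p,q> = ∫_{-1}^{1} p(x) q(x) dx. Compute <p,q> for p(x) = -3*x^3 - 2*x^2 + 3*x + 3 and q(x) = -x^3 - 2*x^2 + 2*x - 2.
<p,q> = -220/21

Expand the product: p(x)·q(x) = 3*x^6 + 8*x^5 - 5*x^4 - 7*x^3 + 4*x^2 - 6.
∫_{-1}^{1} of each monomial x^k gives [2/(k+1) if k even, 0 if k odd]. Integrating term-by-term (or equivalently evaluating the antiderivative F(x) = 3*x^7/7 + 4*x^6/3 - x^5 - 7*x^4/4 + 4*x^3/3 - 6*x at the endpoints):
  F(1) − F(−1) = -475/84 − (135/28) = -220/21.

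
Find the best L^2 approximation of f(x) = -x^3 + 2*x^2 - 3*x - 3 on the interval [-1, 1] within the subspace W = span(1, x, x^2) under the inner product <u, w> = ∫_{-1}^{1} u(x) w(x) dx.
g(x) = 2*x^2 - 18*x/5 - 3

The best approximation g ∈ W is the orthogonal projection of f onto W. Writing g = a_0 + a_1 x + a_2 x^2, the coefficients solve the normal equations G · a = b where
  G_{ij} = <φ_i, φ_j> and b_i = <f, φ_i>, with φ_0 = 1, φ_1 = x, φ_2 = x^2.
G =
  [2, 0, 2/3]
  [0, 2/3, 0]
  [2/3, 0, 2/5],
b = (-14/3, -12/5, -6/5).
Solving gives a_0 = -3, a_1 = -18/5, a_2 = 2, so
  g(x) = 2*x^2 - 18*x/5 - 3.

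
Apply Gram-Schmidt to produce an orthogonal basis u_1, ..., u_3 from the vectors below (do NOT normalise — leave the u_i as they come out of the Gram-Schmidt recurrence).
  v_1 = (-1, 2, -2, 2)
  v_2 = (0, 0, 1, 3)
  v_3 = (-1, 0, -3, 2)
Orthogonal basis:
  u_1 = (-1, 2, -2, 2)
  u_2 = (4/13, -8/13, 21/13, 31/13)
  u_3 = (-8/57, -98/57, -47/38, 47/114)

Apply the Gram-Schmidt recurrence
  u_1 = v_1
  u_i = v_i − Σ_{j<i} ((v_i · u_j) / (u_j · u_j)) · u_j.

Step by step this gives:
  u_1 = (-1, 2, -2, 2)
  u_2 = (4/13, -8/13, 21/13, 31/13)
  u_3 = (-8/57, -98/57, -47/38, 47/114)

Orthogonality check:
  u_2 · u_1 = 0 (should be 0)
  u_3 · u_1 = 0 (should be 0)
  u_3 · u_2 = 0 (should be 0)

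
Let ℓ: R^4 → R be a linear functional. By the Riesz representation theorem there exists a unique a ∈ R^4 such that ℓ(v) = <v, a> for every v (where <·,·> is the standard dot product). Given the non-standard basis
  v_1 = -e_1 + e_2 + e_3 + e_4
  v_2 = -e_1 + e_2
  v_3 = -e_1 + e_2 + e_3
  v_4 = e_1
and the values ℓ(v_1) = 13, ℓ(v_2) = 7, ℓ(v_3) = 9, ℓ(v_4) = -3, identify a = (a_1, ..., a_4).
a = (-3, 4, 2, 4)

Write a = (a_1, ..., a_4) in the standard basis. For each basis vector v_i, ℓ(v_i) = <v_i, a> is a linear equation in the a_j's. Collect the n equations into a matrix system V a = ℓ, where row i of V is v_i (expressed in the standard basis). Since V is invertible (lower-triangular with 1s on the diagonal, up to permutation), solve by back-substitution:
  V =
[[-1, 1, 1, 1],
 [-1, 1, 0, 0],
 [-1, 1, 1, 0],
 [1, 0, 0, 0]]
  V a = (13, 7, 9, -3)
Solving gives a = (-3, 4, 2, 4).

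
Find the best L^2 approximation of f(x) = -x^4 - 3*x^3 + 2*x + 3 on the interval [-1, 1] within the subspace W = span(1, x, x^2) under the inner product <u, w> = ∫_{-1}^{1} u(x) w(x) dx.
g(x) = -6*x^2/7 + x/5 + 108/35

The best approximation g ∈ W is the orthogonal projection of f onto W. Writing g = a_0 + a_1 x + a_2 x^2, the coefficients solve the normal equations G · a = b where
  G_{ij} = <φ_i, φ_j> and b_i = <f, φ_i>, with φ_0 = 1, φ_1 = x, φ_2 = x^2.
G =
  [2, 0, 2/3]
  [0, 2/3, 0]
  [2/3, 0, 2/5],
b = (28/5, 2/15, 12/7).
Solving gives a_0 = 108/35, a_1 = 1/5, a_2 = -6/7, so
  g(x) = -6*x^2/7 + x/5 + 108/35.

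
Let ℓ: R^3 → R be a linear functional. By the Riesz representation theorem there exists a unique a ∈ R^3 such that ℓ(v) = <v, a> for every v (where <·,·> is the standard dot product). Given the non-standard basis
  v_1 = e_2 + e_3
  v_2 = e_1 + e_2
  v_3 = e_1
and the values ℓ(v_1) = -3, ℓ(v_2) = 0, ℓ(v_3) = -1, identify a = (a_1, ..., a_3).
a = (-1, 1, -4)

Write a = (a_1, ..., a_3) in the standard basis. For each basis vector v_i, ℓ(v_i) = <v_i, a> is a linear equation in the a_j's. Collect the n equations into a matrix system V a = ℓ, where row i of V is v_i (expressed in the standard basis). Since V is invertible (lower-triangular with 1s on the diagonal, up to permutation), solve by back-substitution:
  V =
[[0, 1, 1],
 [1, 1, 0],
 [1, 0, 0]]
  V a = (-3, 0, -1)
Solving gives a = (-1, 1, -4).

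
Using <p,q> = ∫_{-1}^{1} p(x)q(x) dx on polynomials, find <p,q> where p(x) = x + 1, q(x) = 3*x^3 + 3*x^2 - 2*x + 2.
<p,q> = 88/15

Expand the product: p(x)·q(x) = 3*x^4 + 6*x^3 + x^2 + 2.
∫_{-1}^{1} of each monomial x^k gives [2/(k+1) if k even, 0 if k odd]. Integrating term-by-term (or equivalently evaluating the antiderivative F(x) = 3*x^5/5 + 3*x^4/2 + x^3/3 + 2*x at the endpoints):
  F(1) − F(−1) = 133/30 − (-43/30) = 88/15.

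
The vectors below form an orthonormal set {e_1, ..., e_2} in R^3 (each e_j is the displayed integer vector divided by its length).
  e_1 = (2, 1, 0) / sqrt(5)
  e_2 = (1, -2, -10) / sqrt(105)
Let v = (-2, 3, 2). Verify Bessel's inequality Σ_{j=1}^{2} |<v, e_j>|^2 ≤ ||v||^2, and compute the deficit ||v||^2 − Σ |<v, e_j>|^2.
Σ |<v, e_j>|^2 = 23/3; ||v||^2 = 17; deficit = 28/3

Write each e_j = u_j / sqrt(<u_j, u_j>) where u_j is the displayed integer vector. Then <v, e_j> = <v, u_j> / sqrt(<u_j, u_j>), so |<v, e_j>|^2 = <v, u_j>^2 / <u_j, u_j>.
Coefficients: <v, e_1> = -1/sqrt(5), <v, e_2> = -28/sqrt(105).
Square and sum: Σ |<v, e_j>|^2 = 23/3.
Compute ||v||^2 = v·v = 17.
Deficit = 17 − 23/3 = 28/3 ≥ 0, confirming Bessel's inequality. (The deficit equals ||v − Σ <v,e_j> e_j||^2, the squared distance from v to span{e_j}.)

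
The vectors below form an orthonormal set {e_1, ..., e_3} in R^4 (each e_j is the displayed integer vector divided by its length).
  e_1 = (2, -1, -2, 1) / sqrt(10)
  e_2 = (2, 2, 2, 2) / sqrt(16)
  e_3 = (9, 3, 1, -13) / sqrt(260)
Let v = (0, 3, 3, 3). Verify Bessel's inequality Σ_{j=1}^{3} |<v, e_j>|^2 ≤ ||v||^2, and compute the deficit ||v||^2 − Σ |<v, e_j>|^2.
Σ |<v, e_j>|^2 = 693/26; ||v||^2 = 27; deficit = 9/26

Write each e_j = u_j / sqrt(<u_j, u_j>) where u_j is the displayed integer vector. Then <v, e_j> = <v, u_j> / sqrt(<u_j, u_j>), so |<v, e_j>|^2 = <v, u_j>^2 / <u_j, u_j>.
Coefficients: <v, e_1> = -6/sqrt(10), <v, e_2> = 18/sqrt(16), <v, e_3> = -27/sqrt(260).
Square and sum: Σ |<v, e_j>|^2 = 693/26.
Compute ||v||^2 = v·v = 27.
Deficit = 27 − 693/26 = 9/26 ≥ 0, confirming Bessel's inequality. (The deficit equals ||v − Σ <v,e_j> e_j||^2, the squared distance from v to span{e_j}.)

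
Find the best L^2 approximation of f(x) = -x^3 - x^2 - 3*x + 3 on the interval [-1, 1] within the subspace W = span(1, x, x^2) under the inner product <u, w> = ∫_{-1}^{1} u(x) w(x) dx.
g(x) = -x^2 - 18*x/5 + 3

The best approximation g ∈ W is the orthogonal projection of f onto W. Writing g = a_0 + a_1 x + a_2 x^2, the coefficients solve the normal equations G · a = b where
  G_{ij} = <φ_i, φ_j> and b_i = <f, φ_i>, with φ_0 = 1, φ_1 = x, φ_2 = x^2.
G =
  [2, 0, 2/3]
  [0, 2/3, 0]
  [2/3, 0, 2/5],
b = (16/3, -12/5, 8/5).
Solving gives a_0 = 3, a_1 = -18/5, a_2 = -1, so
  g(x) = -x^2 - 18*x/5 + 3.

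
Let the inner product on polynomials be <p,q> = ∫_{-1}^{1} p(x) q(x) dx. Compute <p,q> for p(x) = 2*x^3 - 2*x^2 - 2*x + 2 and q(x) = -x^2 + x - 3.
<p,q> = -136/15

Expand the product: p(x)·q(x) = -2*x^5 + 4*x^4 - 6*x^3 + 2*x^2 + 8*x - 6.
∫_{-1}^{1} of each monomial x^k gives [2/(k+1) if k even, 0 if k odd]. Integrating term-by-term (or equivalently evaluating the antiderivative F(x) = -x^6/3 + 4*x^5/5 - 3*x^4/2 + 2*x^3/3 + 4*x^2 - 6*x at the endpoints):
  F(1) − F(−1) = -71/30 − (67/10) = -136/15.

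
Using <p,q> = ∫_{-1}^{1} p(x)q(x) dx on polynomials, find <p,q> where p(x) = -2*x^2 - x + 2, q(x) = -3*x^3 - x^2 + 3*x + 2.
<p,q> = 4

Expand the product: p(x)·q(x) = 6*x^5 + 5*x^4 - 11*x^3 - 9*x^2 + 4*x + 4.
∫_{-1}^{1} of each monomial x^k gives [2/(k+1) if k even, 0 if k odd]. Integrating term-by-term (or equivalently evaluating the antiderivative F(x) = x^6 + x^5 - 11*x^4/4 - 3*x^3 + 2*x^2 + 4*x at the endpoints):
  F(1) − F(−1) = 9/4 − (-7/4) = 4.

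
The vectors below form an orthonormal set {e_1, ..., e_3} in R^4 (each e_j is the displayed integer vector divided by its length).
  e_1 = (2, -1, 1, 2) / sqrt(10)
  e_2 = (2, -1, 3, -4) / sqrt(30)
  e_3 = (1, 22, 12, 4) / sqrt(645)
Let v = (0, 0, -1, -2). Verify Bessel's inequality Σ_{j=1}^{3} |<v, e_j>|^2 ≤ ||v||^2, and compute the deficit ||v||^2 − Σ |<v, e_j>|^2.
Σ |<v, e_j>|^2 = 170/43; ||v||^2 = 5; deficit = 45/43

Write each e_j = u_j / sqrt(<u_j, u_j>) where u_j is the displayed integer vector. Then <v, e_j> = <v, u_j> / sqrt(<u_j, u_j>), so |<v, e_j>|^2 = <v, u_j>^2 / <u_j, u_j>.
Coefficients: <v, e_1> = -5/sqrt(10), <v, e_2> = 5/sqrt(30), <v, e_3> = -20/sqrt(645).
Square and sum: Σ |<v, e_j>|^2 = 170/43.
Compute ||v||^2 = v·v = 5.
Deficit = 5 − 170/43 = 45/43 ≥ 0, confirming Bessel's inequality. (The deficit equals ||v − Σ <v,e_j> e_j||^2, the squared distance from v to span{e_j}.)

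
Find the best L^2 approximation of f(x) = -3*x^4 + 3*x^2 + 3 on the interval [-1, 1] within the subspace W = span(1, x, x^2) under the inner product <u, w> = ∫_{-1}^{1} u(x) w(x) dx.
g(x) = 3*x^2/7 + 114/35

The best approximation g ∈ W is the orthogonal projection of f onto W. Writing g = a_0 + a_1 x + a_2 x^2, the coefficients solve the normal equations G · a = b where
  G_{ij} = <φ_i, φ_j> and b_i = <f, φ_i>, with φ_0 = 1, φ_1 = x, φ_2 = x^2.
G =
  [2, 0, 2/3]
  [0, 2/3, 0]
  [2/3, 0, 2/5],
b = (34/5, 0, 82/35).
Solving gives a_0 = 114/35, a_1 = 0, a_2 = 3/7, so
  g(x) = 3*x^2/7 + 114/35.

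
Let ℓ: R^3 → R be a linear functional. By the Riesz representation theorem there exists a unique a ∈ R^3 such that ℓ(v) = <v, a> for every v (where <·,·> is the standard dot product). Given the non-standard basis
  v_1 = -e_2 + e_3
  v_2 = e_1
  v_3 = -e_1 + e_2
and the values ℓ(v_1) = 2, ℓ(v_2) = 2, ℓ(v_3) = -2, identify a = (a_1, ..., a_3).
a = (2, 0, 2)

Write a = (a_1, ..., a_3) in the standard basis. For each basis vector v_i, ℓ(v_i) = <v_i, a> is a linear equation in the a_j's. Collect the n equations into a matrix system V a = ℓ, where row i of V is v_i (expressed in the standard basis). Since V is invertible (lower-triangular with 1s on the diagonal, up to permutation), solve by back-substitution:
  V =
[[0, -1, 1],
 [1, 0, 0],
 [-1, 1, 0]]
  V a = (2, 2, -2)
Solving gives a = (2, 0, 2).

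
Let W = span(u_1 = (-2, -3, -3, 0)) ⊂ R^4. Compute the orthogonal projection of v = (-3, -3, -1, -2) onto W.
proj_W(v) = (-18/11, -27/11, -27/11, 0)

Set up U = [u_1 | ... | u_1] ∈ R^(4×1). The projector onto W = col(U) is P = U (U^T U)^(-1) U^T.
Compute U^T U =
  [22],
and U^T v = (18).
Solve U^T U · c = U^T v for the coefficients: c = (9/11). The projection is proj_W(v) = U c.
Check: (v - proj_W(v)) · u_1 = 0  (should be 0).
Result: proj_W(v) = (-18/11, -27/11, -27/11, 0).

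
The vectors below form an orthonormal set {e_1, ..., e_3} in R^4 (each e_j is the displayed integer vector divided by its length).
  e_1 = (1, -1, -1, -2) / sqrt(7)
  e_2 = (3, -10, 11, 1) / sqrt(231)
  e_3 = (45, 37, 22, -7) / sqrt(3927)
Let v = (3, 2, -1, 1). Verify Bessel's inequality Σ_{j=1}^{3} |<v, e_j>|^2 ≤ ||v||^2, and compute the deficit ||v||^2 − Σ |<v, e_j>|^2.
Σ |<v, e_j>|^2 = 1209/119; ||v||^2 = 15; deficit = 576/119

Write each e_j = u_j / sqrt(<u_j, u_j>) where u_j is the displayed integer vector. Then <v, e_j> = <v, u_j> / sqrt(<u_j, u_j>), so |<v, e_j>|^2 = <v, u_j>^2 / <u_j, u_j>.
Coefficients: <v, e_1> = 0/sqrt(7), <v, e_2> = -21/sqrt(231), <v, e_3> = 180/sqrt(3927).
Square and sum: Σ |<v, e_j>|^2 = 1209/119.
Compute ||v||^2 = v·v = 15.
Deficit = 15 − 1209/119 = 576/119 ≥ 0, confirming Bessel's inequality. (The deficit equals ||v − Σ <v,e_j> e_j||^2, the squared distance from v to span{e_j}.)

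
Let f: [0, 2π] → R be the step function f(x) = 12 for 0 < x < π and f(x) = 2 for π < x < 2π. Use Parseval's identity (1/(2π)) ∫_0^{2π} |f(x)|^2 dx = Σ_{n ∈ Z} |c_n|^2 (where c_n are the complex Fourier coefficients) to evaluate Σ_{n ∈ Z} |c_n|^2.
Σ |c_n|^2 = 74

Parseval equates the L^2 energy of f (normalised by 1/(2π)) with the ℓ^2 sum of its Fourier coefficients: (1/(2π)) ∫_0^{2π} |f|^2 = Σ |c_n|^2.
Compute the left side: (1/(2π)) [∫_0^π 12^2 dx + ∫_π^{2π} 2^2 dx] = (1/(2π)) · (144π + 4π) = (144 + 4)/2 = 74.
So Σ_{n ∈ Z} |c_n|^2 = 74.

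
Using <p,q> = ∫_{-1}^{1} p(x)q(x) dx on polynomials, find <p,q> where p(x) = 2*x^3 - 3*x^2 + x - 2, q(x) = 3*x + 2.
<p,q> = -38/5

Expand the product: p(x)·q(x) = 6*x^4 - 5*x^3 - 3*x^2 - 4*x - 4.
∫_{-1}^{1} of each monomial x^k gives [2/(k+1) if k even, 0 if k odd]. Integrating term-by-term (or equivalently evaluating the antiderivative F(x) = 6*x^5/5 - 5*x^4/4 - x^3 - 2*x^2 - 4*x at the endpoints):
  F(1) − F(−1) = -141/20 − (11/20) = -38/5.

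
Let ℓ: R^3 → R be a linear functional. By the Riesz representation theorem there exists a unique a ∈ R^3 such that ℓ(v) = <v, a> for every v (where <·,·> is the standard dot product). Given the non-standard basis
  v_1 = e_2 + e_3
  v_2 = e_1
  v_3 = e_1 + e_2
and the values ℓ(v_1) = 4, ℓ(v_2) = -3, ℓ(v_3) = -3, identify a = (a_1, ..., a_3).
a = (-3, 0, 4)

Write a = (a_1, ..., a_3) in the standard basis. For each basis vector v_i, ℓ(v_i) = <v_i, a> is a linear equation in the a_j's. Collect the n equations into a matrix system V a = ℓ, where row i of V is v_i (expressed in the standard basis). Since V is invertible (lower-triangular with 1s on the diagonal, up to permutation), solve by back-substitution:
  V =
[[0, 1, 1],
 [1, 0, 0],
 [1, 1, 0]]
  V a = (4, -3, -3)
Solving gives a = (-3, 0, 4).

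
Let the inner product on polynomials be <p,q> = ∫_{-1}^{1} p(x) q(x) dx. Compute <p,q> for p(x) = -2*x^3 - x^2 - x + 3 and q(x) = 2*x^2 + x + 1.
<p,q> = 106/15

Expand the product: p(x)·q(x) = -4*x^5 - 4*x^4 - 5*x^3 + 4*x^2 + 2*x + 3.
∫_{-1}^{1} of each monomial x^k gives [2/(k+1) if k even, 0 if k odd]. Integrating term-by-term (or equivalently evaluating the antiderivative F(x) = -2*x^6/3 - 4*x^5/5 - 5*x^4/4 + 4*x^3/3 + x^2 + 3*x at the endpoints):
  F(1) − F(−1) = 157/60 − (-89/20) = 106/15.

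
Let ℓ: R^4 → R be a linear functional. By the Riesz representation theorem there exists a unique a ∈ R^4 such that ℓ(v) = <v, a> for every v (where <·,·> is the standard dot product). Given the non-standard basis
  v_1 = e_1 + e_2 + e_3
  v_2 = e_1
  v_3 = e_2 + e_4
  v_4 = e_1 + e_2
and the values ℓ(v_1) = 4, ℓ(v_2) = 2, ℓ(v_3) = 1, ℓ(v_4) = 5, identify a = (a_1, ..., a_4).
a = (2, 3, -1, -2)

Write a = (a_1, ..., a_4) in the standard basis. For each basis vector v_i, ℓ(v_i) = <v_i, a> is a linear equation in the a_j's. Collect the n equations into a matrix system V a = ℓ, where row i of V is v_i (expressed in the standard basis). Since V is invertible (lower-triangular with 1s on the diagonal, up to permutation), solve by back-substitution:
  V =
[[1, 1, 1, 0],
 [1, 0, 0, 0],
 [0, 1, 0, 1],
 [1, 1, 0, 0]]
  V a = (4, 2, 1, 5)
Solving gives a = (2, 3, -1, -2).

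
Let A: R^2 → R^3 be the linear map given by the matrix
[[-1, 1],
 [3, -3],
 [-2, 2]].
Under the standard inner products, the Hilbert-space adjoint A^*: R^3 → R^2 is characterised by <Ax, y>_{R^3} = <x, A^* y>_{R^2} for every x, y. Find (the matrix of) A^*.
A^* = A^T =
[[-1, 3, -2],
 [1, -3, 2]]

For real matrices with standard dot products, the defining identity <Ax, y> = <x, A^* y> gives (Ax)^T y = x^T (A^*) y, i.e. x^T A^T y = x^T (A^*) y. Since this holds for all x, y, we must have A^* = A^T. Therefore
A^* =
[[-1, 3, -2],
 [1, -3, 2]].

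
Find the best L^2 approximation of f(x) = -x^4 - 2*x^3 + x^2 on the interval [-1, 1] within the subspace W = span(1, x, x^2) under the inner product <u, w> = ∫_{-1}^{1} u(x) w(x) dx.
g(x) = x^2/7 - 6*x/5 + 3/35

The best approximation g ∈ W is the orthogonal projection of f onto W. Writing g = a_0 + a_1 x + a_2 x^2, the coefficients solve the normal equations G · a = b where
  G_{ij} = <φ_i, φ_j> and b_i = <f, φ_i>, with φ_0 = 1, φ_1 = x, φ_2 = x^2.
G =
  [2, 0, 2/3]
  [0, 2/3, 0]
  [2/3, 0, 2/5],
b = (4/15, -4/5, 4/35).
Solving gives a_0 = 3/35, a_1 = -6/5, a_2 = 1/7, so
  g(x) = x^2/7 - 6*x/5 + 3/35.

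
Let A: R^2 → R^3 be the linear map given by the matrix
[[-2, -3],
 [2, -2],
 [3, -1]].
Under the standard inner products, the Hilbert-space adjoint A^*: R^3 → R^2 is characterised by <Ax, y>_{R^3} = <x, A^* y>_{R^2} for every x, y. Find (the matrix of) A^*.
A^* = A^T =
[[-2, 2, 3],
 [-3, -2, -1]]

For real matrices with standard dot products, the defining identity <Ax, y> = <x, A^* y> gives (Ax)^T y = x^T (A^*) y, i.e. x^T A^T y = x^T (A^*) y. Since this holds for all x, y, we must have A^* = A^T. Therefore
A^* =
[[-2, 2, 3],
 [-3, -2, -1]].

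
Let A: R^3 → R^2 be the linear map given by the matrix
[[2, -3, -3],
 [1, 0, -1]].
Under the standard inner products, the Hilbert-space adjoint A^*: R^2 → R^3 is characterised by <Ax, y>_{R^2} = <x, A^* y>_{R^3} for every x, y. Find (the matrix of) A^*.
A^* = A^T =
[[2, 1],
 [-3, 0],
 [-3, -1]]

For real matrices with standard dot products, the defining identity <Ax, y> = <x, A^* y> gives (Ax)^T y = x^T (A^*) y, i.e. x^T A^T y = x^T (A^*) y. Since this holds for all x, y, we must have A^* = A^T. Therefore
A^* =
[[2, 1],
 [-3, 0],
 [-3, -1]].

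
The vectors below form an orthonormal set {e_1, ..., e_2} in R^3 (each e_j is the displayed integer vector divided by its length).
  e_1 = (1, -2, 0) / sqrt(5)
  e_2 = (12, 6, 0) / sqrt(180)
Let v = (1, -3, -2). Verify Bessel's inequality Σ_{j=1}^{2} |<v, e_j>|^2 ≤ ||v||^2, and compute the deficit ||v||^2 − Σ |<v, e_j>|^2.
Σ |<v, e_j>|^2 = 10; ||v||^2 = 14; deficit = 4

Write each e_j = u_j / sqrt(<u_j, u_j>) where u_j is the displayed integer vector. Then <v, e_j> = <v, u_j> / sqrt(<u_j, u_j>), so |<v, e_j>|^2 = <v, u_j>^2 / <u_j, u_j>.
Coefficients: <v, e_1> = 7/sqrt(5), <v, e_2> = -6/sqrt(180).
Square and sum: Σ |<v, e_j>|^2 = 10.
Compute ||v||^2 = v·v = 14.
Deficit = 14 − 10 = 4 ≥ 0, confirming Bessel's inequality. (The deficit equals ||v − Σ <v,e_j> e_j||^2, the squared distance from v to span{e_j}.)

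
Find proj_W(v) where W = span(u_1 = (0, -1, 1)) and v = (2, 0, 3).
proj_W(v) = (0, -3/2, 3/2)

Set up U = [u_1 | ... | u_1] ∈ R^(3×1). The projector onto W = col(U) is P = U (U^T U)^(-1) U^T.
Compute U^T U =
  [2],
and U^T v = (3).
Solve U^T U · c = U^T v for the coefficients: c = (3/2). The projection is proj_W(v) = U c.
Check: (v - proj_W(v)) · u_1 = 0  (should be 0).
Result: proj_W(v) = (0, -3/2, 3/2).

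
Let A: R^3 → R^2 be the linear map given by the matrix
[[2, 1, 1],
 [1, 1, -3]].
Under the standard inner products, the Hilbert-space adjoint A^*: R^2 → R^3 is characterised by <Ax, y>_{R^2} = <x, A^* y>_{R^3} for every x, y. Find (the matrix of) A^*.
A^* = A^T =
[[2, 1],
 [1, 1],
 [1, -3]]

For real matrices with standard dot products, the defining identity <Ax, y> = <x, A^* y> gives (Ax)^T y = x^T (A^*) y, i.e. x^T A^T y = x^T (A^*) y. Since this holds for all x, y, we must have A^* = A^T. Therefore
A^* =
[[2, 1],
 [1, 1],
 [1, -3]].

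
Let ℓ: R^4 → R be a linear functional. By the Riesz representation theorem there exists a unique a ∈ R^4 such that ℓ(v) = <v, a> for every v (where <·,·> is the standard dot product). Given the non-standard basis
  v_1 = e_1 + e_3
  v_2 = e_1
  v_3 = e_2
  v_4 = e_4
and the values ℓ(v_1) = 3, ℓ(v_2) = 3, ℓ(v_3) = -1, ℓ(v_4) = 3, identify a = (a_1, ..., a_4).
a = (3, -1, 0, 3)

Write a = (a_1, ..., a_4) in the standard basis. For each basis vector v_i, ℓ(v_i) = <v_i, a> is a linear equation in the a_j's. Collect the n equations into a matrix system V a = ℓ, where row i of V is v_i (expressed in the standard basis). Since V is invertible (lower-triangular with 1s on the diagonal, up to permutation), solve by back-substitution:
  V =
[[1, 0, 1, 0],
 [1, 0, 0, 0],
 [0, 1, 0, 0],
 [0, 0, 0, 1]]
  V a = (3, 3, -1, 3)
Solving gives a = (3, -1, 0, 3).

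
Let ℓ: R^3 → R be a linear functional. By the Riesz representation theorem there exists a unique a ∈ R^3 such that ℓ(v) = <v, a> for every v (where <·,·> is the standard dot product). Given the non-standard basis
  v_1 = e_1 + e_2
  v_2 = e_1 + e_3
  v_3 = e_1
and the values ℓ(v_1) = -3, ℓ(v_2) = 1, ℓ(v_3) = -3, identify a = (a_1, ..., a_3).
a = (-3, 0, 4)

Write a = (a_1, ..., a_3) in the standard basis. For each basis vector v_i, ℓ(v_i) = <v_i, a> is a linear equation in the a_j's. Collect the n equations into a matrix system V a = ℓ, where row i of V is v_i (expressed in the standard basis). Since V is invertible (lower-triangular with 1s on the diagonal, up to permutation), solve by back-substitution:
  V =
[[1, 1, 0],
 [1, 0, 1],
 [1, 0, 0]]
  V a = (-3, 1, -3)
Solving gives a = (-3, 0, 4).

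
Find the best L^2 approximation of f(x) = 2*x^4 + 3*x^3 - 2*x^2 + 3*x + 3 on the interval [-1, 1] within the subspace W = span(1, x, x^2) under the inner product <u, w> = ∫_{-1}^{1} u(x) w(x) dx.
g(x) = -2*x^2/7 + 24*x/5 + 99/35

The best approximation g ∈ W is the orthogonal projection of f onto W. Writing g = a_0 + a_1 x + a_2 x^2, the coefficients solve the normal equations G · a = b where
  G_{ij} = <φ_i, φ_j> and b_i = <f, φ_i>, with φ_0 = 1, φ_1 = x, φ_2 = x^2.
G =
  [2, 0, 2/3]
  [0, 2/3, 0]
  [2/3, 0, 2/5],
b = (82/15, 16/5, 62/35).
Solving gives a_0 = 99/35, a_1 = 24/5, a_2 = -2/7, so
  g(x) = -2*x^2/7 + 24*x/5 + 99/35.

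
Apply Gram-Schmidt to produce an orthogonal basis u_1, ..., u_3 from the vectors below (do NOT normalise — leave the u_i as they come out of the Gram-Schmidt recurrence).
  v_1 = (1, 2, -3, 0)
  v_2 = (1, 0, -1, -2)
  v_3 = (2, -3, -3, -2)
Orthogonal basis:
  u_1 = (1, 2, -3, 0)
  u_2 = (5/7, -4/7, -1/7, -2)
  u_3 = (9/17, -48/17, -29/17, 19/17)

Apply the Gram-Schmidt recurrence
  u_1 = v_1
  u_i = v_i − Σ_{j<i} ((v_i · u_j) / (u_j · u_j)) · u_j.

Step by step this gives:
  u_1 = (1, 2, -3, 0)
  u_2 = (5/7, -4/7, -1/7, -2)
  u_3 = (9/17, -48/17, -29/17, 19/17)

Orthogonality check:
  u_2 · u_1 = 0 (should be 0)
  u_3 · u_1 = 0 (should be 0)
  u_3 · u_2 = 0 (should be 0)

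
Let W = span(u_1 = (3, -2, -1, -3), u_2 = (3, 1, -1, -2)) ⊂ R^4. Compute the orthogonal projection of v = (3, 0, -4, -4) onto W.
proj_W(v) = (642/149, -29/149, -214/149, -509/149)

Set up U = [u_1 | ... | u_2] ∈ R^(4×2). The projector onto W = col(U) is P = U (U^T U)^(-1) U^T.
Compute U^T U =
  [23, 14]
  [14, 15],
and U^T v = (25, 21).
Solve U^T U · c = U^T v for the coefficients: c = (81/149, 133/149). The projection is proj_W(v) = U c.
Check: (v - proj_W(v)) · u_1 = 0  (should be 0).
Check: (v - proj_W(v)) · u_2 = 0  (should be 0).
Result: proj_W(v) = (642/149, -29/149, -214/149, -509/149).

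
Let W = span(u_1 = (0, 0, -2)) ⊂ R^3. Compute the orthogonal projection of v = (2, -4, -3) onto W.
proj_W(v) = (0, 0, -3)

Set up U = [u_1 | ... | u_1] ∈ R^(3×1). The projector onto W = col(U) is P = U (U^T U)^(-1) U^T.
Compute U^T U =
  [4],
and U^T v = (6).
Solve U^T U · c = U^T v for the coefficients: c = (3/2). The projection is proj_W(v) = U c.
Check: (v - proj_W(v)) · u_1 = 0  (should be 0).
Result: proj_W(v) = (0, 0, -3).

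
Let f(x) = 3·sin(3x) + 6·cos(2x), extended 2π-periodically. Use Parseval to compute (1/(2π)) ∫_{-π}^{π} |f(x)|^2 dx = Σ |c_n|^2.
Σ |c_n|^2 = 45/2

Expand |f|^2 and use orthogonality of {sin(nx), cos(mx)} on [-π, π]:
  ∫_{-π}^{π} sin(nx)^2 dx = π, ∫ cos(mx)^2 dx = π, and cross terms integrate to 0.
So ∫_{-π}^{π} f(x)^2 dx = 3^2 · π + 6^2 · π = (9 + 36)π.
Divide by 2π: (9 + 36)/2 = 45/2.
By Parseval, this equals Σ |c_n|^2.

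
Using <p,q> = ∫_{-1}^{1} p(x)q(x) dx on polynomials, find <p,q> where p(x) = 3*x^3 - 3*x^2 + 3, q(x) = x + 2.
<p,q> = 46/5

Expand the product: p(x)·q(x) = 3*x^4 + 3*x^3 - 6*x^2 + 3*x + 6.
∫_{-1}^{1} of each monomial x^k gives [2/(k+1) if k even, 0 if k odd]. Integrating term-by-term (or equivalently evaluating the antiderivative F(x) = 3*x^5/5 + 3*x^4/4 - 2*x^3 + 3*x^2/2 + 6*x at the endpoints):
  F(1) − F(−1) = 137/20 − (-47/20) = 46/5.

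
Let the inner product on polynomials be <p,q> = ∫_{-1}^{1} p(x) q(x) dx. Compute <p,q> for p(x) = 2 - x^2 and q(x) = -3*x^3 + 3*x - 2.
<p,q> = -20/3

Expand the product: p(x)·q(x) = 3*x^5 - 9*x^3 + 2*x^2 + 6*x - 4.
∫_{-1}^{1} of each monomial x^k gives [2/(k+1) if k even, 0 if k odd]. Integrating term-by-term (or equivalently evaluating the antiderivative F(x) = x^6/2 - 9*x^4/4 + 2*x^3/3 + 3*x^2 - 4*x at the endpoints):
  F(1) − F(−1) = -25/12 − (55/12) = -20/3.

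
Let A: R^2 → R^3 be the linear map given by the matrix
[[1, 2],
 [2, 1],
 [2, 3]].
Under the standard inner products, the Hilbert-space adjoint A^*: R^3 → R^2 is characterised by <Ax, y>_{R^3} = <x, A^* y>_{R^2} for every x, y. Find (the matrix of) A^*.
A^* = A^T =
[[1, 2, 2],
 [2, 1, 3]]

For real matrices with standard dot products, the defining identity <Ax, y> = <x, A^* y> gives (Ax)^T y = x^T (A^*) y, i.e. x^T A^T y = x^T (A^*) y. Since this holds for all x, y, we must have A^* = A^T. Therefore
A^* =
[[1, 2, 2],
 [2, 1, 3]].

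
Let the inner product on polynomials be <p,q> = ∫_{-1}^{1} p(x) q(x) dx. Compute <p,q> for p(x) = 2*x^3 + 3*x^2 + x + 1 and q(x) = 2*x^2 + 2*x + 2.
<p,q> = 44/3

Expand the product: p(x)·q(x) = 4*x^5 + 10*x^4 + 12*x^3 + 10*x^2 + 4*x + 2.
∫_{-1}^{1} of each monomial x^k gives [2/(k+1) if k even, 0 if k odd]. Integrating term-by-term (or equivalently evaluating the antiderivative F(x) = 2*x^6/3 + 2*x^5 + 3*x^4 + 10*x^3/3 + 2*x^2 + 2*x at the endpoints):
  F(1) − F(−1) = 13 − (-5/3) = 44/3.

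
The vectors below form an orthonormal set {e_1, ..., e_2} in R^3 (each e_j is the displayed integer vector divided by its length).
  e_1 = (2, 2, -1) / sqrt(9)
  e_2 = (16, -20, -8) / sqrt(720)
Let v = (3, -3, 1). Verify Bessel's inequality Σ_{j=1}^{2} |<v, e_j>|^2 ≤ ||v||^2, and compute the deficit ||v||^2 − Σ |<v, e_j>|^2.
Σ |<v, e_j>|^2 = 14; ||v||^2 = 19; deficit = 5

Write each e_j = u_j / sqrt(<u_j, u_j>) where u_j is the displayed integer vector. Then <v, e_j> = <v, u_j> / sqrt(<u_j, u_j>), so |<v, e_j>|^2 = <v, u_j>^2 / <u_j, u_j>.
Coefficients: <v, e_1> = -1/sqrt(9), <v, e_2> = 100/sqrt(720).
Square and sum: Σ |<v, e_j>|^2 = 14.
Compute ||v||^2 = v·v = 19.
Deficit = 19 − 14 = 5 ≥ 0, confirming Bessel's inequality. (The deficit equals ||v − Σ <v,e_j> e_j||^2, the squared distance from v to span{e_j}.)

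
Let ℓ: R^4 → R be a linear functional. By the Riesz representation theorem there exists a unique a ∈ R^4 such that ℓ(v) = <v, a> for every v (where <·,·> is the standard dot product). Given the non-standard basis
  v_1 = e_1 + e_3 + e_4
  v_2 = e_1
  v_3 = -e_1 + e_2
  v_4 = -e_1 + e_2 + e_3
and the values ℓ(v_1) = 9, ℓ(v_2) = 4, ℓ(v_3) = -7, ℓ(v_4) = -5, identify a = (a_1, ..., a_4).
a = (4, -3, 2, 3)

Write a = (a_1, ..., a_4) in the standard basis. For each basis vector v_i, ℓ(v_i) = <v_i, a> is a linear equation in the a_j's. Collect the n equations into a matrix system V a = ℓ, where row i of V is v_i (expressed in the standard basis). Since V is invertible (lower-triangular with 1s on the diagonal, up to permutation), solve by back-substitution:
  V =
[[1, 0, 1, 1],
 [1, 0, 0, 0],
 [-1, 1, 0, 0],
 [-1, 1, 1, 0]]
  V a = (9, 4, -7, -5)
Solving gives a = (4, -3, 2, 3).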